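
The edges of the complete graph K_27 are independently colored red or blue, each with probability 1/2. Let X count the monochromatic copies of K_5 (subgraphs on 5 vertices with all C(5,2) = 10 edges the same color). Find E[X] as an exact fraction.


Let X = Σ_S X_S over the C(27, 5) = 80730 subsets S of size 5, where X_S = 1 if the K_5 on S is monochromatic.
For a fixed S, the K_5 on S has C(5, 2) = 10 edges. P[all 10 edges red] = (1/2)^10, and likewise for blue, so P[monochromatic] = 2·(1/2)^10 = 2^{1 − 10} = 1/512.
Summing: E[X] = C(27, 5) · 2^{1 − 10} = 80730 · 1/512 = 40365/256.
Numerically: E[X] ≈ 157.676.

E[X] = C(27,5)·2^(1−C(5,2)) = 40365/256 ≈ 157.676.


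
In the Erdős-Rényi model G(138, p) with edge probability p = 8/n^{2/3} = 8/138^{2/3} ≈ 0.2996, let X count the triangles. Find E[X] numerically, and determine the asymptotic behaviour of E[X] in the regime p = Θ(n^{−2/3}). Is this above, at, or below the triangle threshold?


Number of potential triangles: C(138, 3) = 428536.
Each occurs with probability p³ ≈ (0.2996)³ ≈ 2.688511e-02.
By linearity: E[X] = C(138, 3)·p³ ≈ 428536 · 2.688511e-02 ≈ 11521.2367.
Since α = 2/3 < 1, p = c/n^{2/3} ≫ 1/n is above the triangle threshold p ~ 1/n. Asymptotically E[X] ~ (c³/6)·n^{3(1−α)} = (8³/6)·n^{1} → ∞; triangles are abundant w.h.p.

E[X] ≈ 11521.2367; in regime p = Θ(1/n^{2/3}) E[X] diverges (above the triangle threshold p ~ 1/n).


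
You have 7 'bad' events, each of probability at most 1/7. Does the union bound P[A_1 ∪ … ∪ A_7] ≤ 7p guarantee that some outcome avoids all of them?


Union bound: P[∪_{i=1}^{7} A_i] ≤ Σ_i P[A_i] ≤ 7·p = 7·(1/7) = 1.
Numerically: 1 ≈ 1.00000.
Is 1 < 1? NO.
Since the bound 1 is ≥ 1, the union bound is uninformative here; it does NOT by itself certify existence.

7·p = 1 ≈ 1.00000; existence NOT certified by the union bound.


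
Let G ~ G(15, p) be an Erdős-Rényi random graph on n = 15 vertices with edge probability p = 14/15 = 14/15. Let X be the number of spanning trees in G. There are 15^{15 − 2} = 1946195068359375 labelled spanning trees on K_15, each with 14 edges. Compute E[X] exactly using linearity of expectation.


K_15 has 15^{15 − 2} = 1946195068359375 labelled spanning trees.
For each such spanning tree H, let X_H = 1 if all 14 edges of H are present in G. Then P[X_H = 1] = p^{14} = (14/15)^{14} = 11112006825558016/29192926025390625.
By linearity: E[X] = Σ_H E[X_H] = 1946195068359375 · p^{14} = 1946195068359375 · 11112006825558016/29192926025390625 = 11112006825558016/15.
Numerically: E[X] ≈ 7.41e+14.

E[X] = 1946195068359375 · (14/15)^{14} = 11112006825558016/15 ≈ 7.41e+14.


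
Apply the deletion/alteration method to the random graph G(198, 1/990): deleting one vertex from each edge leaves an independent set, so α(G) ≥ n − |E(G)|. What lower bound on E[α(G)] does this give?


E[|E(G)|] = C(198, 2)·p = 19503 · (1/990) = 197/10.
E[α(G)] ≥ n − E[|E(G)|] = 198 − 197/10 = 1783/10.
Numerically: ≈ 178.300.
(This is only a lower bound; the true E[α(G)] may be larger.)

E[α(G)] ≥ 1783/10 ≈ 178.300.


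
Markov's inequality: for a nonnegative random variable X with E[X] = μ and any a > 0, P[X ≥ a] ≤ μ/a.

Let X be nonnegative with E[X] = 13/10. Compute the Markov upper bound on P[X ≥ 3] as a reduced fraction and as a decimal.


μ = E[X] = 13/10, a = 3.
Markov: P[X ≥ 3] ≤ μ/a = (13/10)/3 = 13/30.
Numerically: ≈ 0.433.
(Since a = 3 > μ = 1.300, the bound 13/30 is < 1 and informative.)

P[X ≥ 3] ≤ 13/30 ≈ 0.433.


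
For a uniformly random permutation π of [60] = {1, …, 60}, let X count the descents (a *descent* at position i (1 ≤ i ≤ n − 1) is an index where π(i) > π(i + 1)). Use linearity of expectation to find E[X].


Write X = Σ X_I over i = 1, …, 59, with X_I the indicator of one descent.
There are 59 indicators.
For each fixed i, the pair (π(i), π(i+1)) is a uniformly random ordered pair of distinct values from {1, …, 60}; by symmetry P[π(i) > π(i+1)] = 1/2.
By linearity: E[X] = 59 · (1/2) = (60 − 1) · (1/2) = 59/2 ≈ 29.500.

E[X] = 59/2 = 29.500.


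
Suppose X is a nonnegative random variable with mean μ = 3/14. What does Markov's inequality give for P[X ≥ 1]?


μ = E[X] = 3/14, a = 1.
Markov: P[X ≥ 1] ≤ μ/a = (3/14)/1 = 3/14.
Numerically: ≈ 0.214.
(Since a = 1 > μ = 0.214, the bound 3/14 is < 1 and informative.)

P[X ≥ 1] ≤ 3/14 ≈ 0.214.


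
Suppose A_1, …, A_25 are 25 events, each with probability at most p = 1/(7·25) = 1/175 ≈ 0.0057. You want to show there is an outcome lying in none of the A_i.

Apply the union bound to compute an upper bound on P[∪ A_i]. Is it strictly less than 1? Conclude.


Union bound: P[∪_{i=1}^{25} A_i] ≤ Σ_i P[A_i] ≤ 25·p = 25·(1/175) = 1/7.
Numerically: 1/7 ≈ 0.1429.
Is 1/7 < 1? YES.
Since P[∪ A_i] ≤ 1/7 < 1, the complement has P[∩ A_i^c] ≥ 1 − 1/7 = 6/7 > 0, so some outcome avoids every A_i.

25·p = 1/7 ≈ 0.1429; existence CERTIFIED by the union bound.


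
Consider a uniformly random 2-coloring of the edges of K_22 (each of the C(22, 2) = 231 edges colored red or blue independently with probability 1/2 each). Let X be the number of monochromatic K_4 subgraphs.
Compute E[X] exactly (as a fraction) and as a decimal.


Let X = Σ_S X_S over the C(22, 4) = 7315 subsets S of size 4, where X_S = 1 if the K_4 on S is monochromatic.
For a fixed S, the K_4 on S has C(4, 2) = 6 edges. P[all 6 edges red] = (1/2)^6, and likewise for blue, so P[monochromatic] = 2·(1/2)^6 = 2^{1 − 6} = 1/32.
By linearity: E[X] = C(22, 4) · 2^{1 − 6} = 7315 · 1/32 = 7315/32.
Numerically: E[X] ≈ 228.594.

E[X] = C(22,4)·2^(1−C(4,2)) = 7315/32 ≈ 228.594.


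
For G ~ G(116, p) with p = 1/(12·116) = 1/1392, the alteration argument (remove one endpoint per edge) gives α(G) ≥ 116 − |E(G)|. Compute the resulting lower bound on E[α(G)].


E[|E(G)|] = C(116, 2)·p = 6670 · (1/1392) = 115/24.
E[α(G)] ≥ n − E[|E(G)|] = 116 − 115/24 = 2669/24.
Numerically: ≈ 111.2083.
(This is only a lower bound; the true E[α(G)] may be larger.)

E[α(G)] ≥ 2669/24 ≈ 111.2083.


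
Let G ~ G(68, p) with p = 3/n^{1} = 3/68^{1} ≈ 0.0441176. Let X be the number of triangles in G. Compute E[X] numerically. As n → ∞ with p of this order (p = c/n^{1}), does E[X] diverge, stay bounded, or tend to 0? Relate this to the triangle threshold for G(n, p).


Number of potential triangles: C(68, 3) = 50116.
Each occurs with probability p³ ≈ (0.0441176)³ ≈ 8.58691227e-05.
By linearity: E[X] = C(68, 3)·p³ ≈ 50116 · 8.58691227e-05 ≈ 4.303417.
Here α = 1, so p = 3/n is exactly at the triangle threshold p ~ 1/n. Asymptotically E[X] → c³/6 = 3³/6 = 9/2 ≈ 4.500000, a bounded constant. In this regime the triangle count is asymptotically Poisson(c³/6).

E[X] ≈ 4.303417; in regime p = Θ(1/n^{1}) E[X] stays bounded (at the triangle threshold p ~ 1/n).


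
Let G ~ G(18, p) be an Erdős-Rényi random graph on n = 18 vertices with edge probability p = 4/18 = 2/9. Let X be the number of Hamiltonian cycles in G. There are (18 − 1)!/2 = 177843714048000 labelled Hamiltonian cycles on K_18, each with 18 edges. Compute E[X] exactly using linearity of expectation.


K_18 has (18 − 1)!/2 = 177843714048000 labelled Hamiltonian cycles.
For each such Hamiltonian cycle H, let X_H = 1 if all 18 edges of H are present in G. Then P[X_H = 1] = p^{18} = (2/9)^{18} = 262144/150094635296999121.
By linearity: E[X] = Σ_H E[X_H] = 177843714048000 · p^{18} = 177843714048000 · 262144/150094635296999121 = 63951526166528000/205891132094649.
Numerically: E[X] ≈ 311.

E[X] = 177843714048000 · (2/9)^{18} = 63951526166528000/205891132094649 ≈ 311.


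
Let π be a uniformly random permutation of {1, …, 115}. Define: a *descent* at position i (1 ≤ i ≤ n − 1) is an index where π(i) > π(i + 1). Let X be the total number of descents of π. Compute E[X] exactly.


Write X = Σ X_I over i = 1, …, 114, with X_I the indicator of one descent.
There are 114 indicators.
For each fixed i, the pair (π(i), π(i+1)) is a uniformly random ordered pair of distinct values from {1, …, 115}; by symmetry P[π(i) > π(i+1)] = 1/2.
By linearity: E[X] = 114 · (1/2) = (115 − 1) · (1/2) = 57 ≈ 57.0000.

E[X] = 57 = 57.0000.


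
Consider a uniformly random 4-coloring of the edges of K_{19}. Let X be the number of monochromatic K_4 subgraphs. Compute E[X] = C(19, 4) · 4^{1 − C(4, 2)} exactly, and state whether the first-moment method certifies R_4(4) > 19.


E[X] = C(19, 4) · 4^{1 − 6} = 3876 · 4^{−5} = 3876/1024.
As a reduced fraction: E[X] = 969/256 ≈ 3.7851562.
Is E[X] < 1? NO.
Since E[X] ≥ 1, the first-moment bound is inconclusive at n = 19; it does NOT by itself certify R_4(4) > 19.

E[X] = 969/256 ≈ 3.7851562; E[X] ≥ 1; first-moment method inconclusive here.


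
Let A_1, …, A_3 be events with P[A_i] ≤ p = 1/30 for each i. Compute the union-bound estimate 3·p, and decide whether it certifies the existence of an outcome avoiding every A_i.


Union bound: P[∪_{i=1}^{3} A_i] ≤ Σ_i P[A_i] ≤ 3·p = 3·(1/30) = 1/10.
Numerically: 1/10 ≈ 0.1000000.
Is 1/10 < 1? YES.
Since P[∪ A_i] ≤ 1/10 < 1, the complement has P[∩ A_i^c] ≥ 1 − 1/10 = 9/10 > 0, so some outcome avoids every A_i.

3·p = 1/10 ≈ 0.1000000; existence CERTIFIED by the union bound.


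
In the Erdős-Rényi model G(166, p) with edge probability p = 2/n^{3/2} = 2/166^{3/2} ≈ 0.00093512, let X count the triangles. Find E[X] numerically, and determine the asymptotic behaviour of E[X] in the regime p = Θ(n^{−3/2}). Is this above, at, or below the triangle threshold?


Number of potential triangles: C(166, 3) = 748660.
Each occurs with probability p³ ≈ (0.00093512)³ ≈ 8.1771806e-10.
By linearity: E[X] = C(166, 3)·p³ ≈ 748660 · 8.1771806e-10 ≈ 0.00061.
Since α = 3/2 > 1, p = c/n^{3/2} = o(1/n) is below the triangle threshold p ~ 1/n. Asymptotically E[X] ~ (c³/6)·n^{3(1−α)} = (2³/6)·n^{-1.5} → 0, so by Markov's inequality G has no triangles w.h.p.

E[X] ≈ 0.00061; in regime p = Θ(1/n^{3/2}) E[X] tends to 0 (below the triangle threshold p ~ 1/n).


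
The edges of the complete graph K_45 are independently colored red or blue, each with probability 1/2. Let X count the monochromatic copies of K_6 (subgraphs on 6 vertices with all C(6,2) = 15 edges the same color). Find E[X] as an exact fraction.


Let X = Σ_S X_S over the C(45, 6) = 8145060 subsets S of size 6, where X_S = 1 if the K_6 on S is monochromatic.
For a fixed S, the K_6 on S has C(6, 2) = 15 edges. P[all 15 edges red] = (1/2)^15, and likewise for blue, so P[monochromatic] = 2·(1/2)^15 = 2^{1 − 15} = 1/16384.
By linearity of expectation: E[X] = C(45, 6) · 2^{1 − 15} = 8145060 · 1/16384 = 2036265/4096.
Numerically: E[X] ≈ 497.13501.

E[X] = C(45,6)·2^(1−C(6,2)) = 2036265/4096 ≈ 497.13501.


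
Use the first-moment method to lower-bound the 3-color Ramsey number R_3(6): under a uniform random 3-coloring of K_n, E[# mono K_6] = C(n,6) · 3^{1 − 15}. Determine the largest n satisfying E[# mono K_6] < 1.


We need C(n, 6) · 3^{1 − 15} < 1, i.e. C(n, 6) < 3^{15 − 1} = 4782969.
Check values of n near the boundary:
  n = 40: C(40, 6) = 3838380; 3838380 < 4782969? YES
  n = 41: C(41, 6) = 4496388; 4496388 < 4782969? YES
  n = 42: C(42, 6) = 5245786; 5245786 < 4782969? NO
The largest n with C(n, 6) < 4782969 is n = 41 (where E[X] = 1498796/1594323 ≈ 0.940). Hence R_3(6) > 41, i.e. R_3(6) ≥ 42.

Largest n = 41; hence R_3(6) > 41.


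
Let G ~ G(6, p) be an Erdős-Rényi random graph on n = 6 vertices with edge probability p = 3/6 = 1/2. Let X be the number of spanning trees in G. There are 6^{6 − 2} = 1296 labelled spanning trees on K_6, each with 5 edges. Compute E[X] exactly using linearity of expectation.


K_6 has 6^{6 − 2} = 1296 labelled spanning trees.
For each such spanning tree H, let X_H = 1 if all 5 edges of H are present in G. Then P[X_H = 1] = p^{5} = (1/2)^{5} = 1/32.
Summing the indicators: E[X] = Σ_H E[X_H] = 1296 · p^{5} = 1296 · 1/32 = 81/2.
Numerically: E[X] ≈ 40.5.

E[X] = 1296 · (1/2)^{5} = 81/2 ≈ 40.5.


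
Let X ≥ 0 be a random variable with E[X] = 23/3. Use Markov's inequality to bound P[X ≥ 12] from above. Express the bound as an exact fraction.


μ = E[X] = 23/3, a = 12.
Markov: P[X ≥ 12] ≤ μ/a = (23/3)/12 = 23/36.
Numerically: ≈ 0.639.
(Since a = 12 > μ = 7.667, the bound 23/36 is < 1 and informative.)

P[X ≥ 12] ≤ 23/36 ≈ 0.639.


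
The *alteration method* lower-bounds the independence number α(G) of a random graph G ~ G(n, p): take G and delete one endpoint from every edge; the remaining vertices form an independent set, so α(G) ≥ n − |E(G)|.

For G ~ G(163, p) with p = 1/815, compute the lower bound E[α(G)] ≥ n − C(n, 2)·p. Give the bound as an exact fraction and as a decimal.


E[|E(G)|] = C(163, 2)·p = 13203 · (1/815) = 81/5.
E[α(G)] ≥ n − E[|E(G)|] = 163 − 81/5 = 734/5.
Numerically: ≈ 146.80000.
(This is only a lower bound; the true E[α(G)] may be larger.)

E[α(G)] ≥ 734/5 ≈ 146.80000.


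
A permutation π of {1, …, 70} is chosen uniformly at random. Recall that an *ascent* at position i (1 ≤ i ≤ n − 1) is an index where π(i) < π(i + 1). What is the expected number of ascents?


Write X = Σ X_I over i = 1, …, 69, with X_I the indicator of one ascent.
There are 69 indicators.
For each fixed i, the pair (π(i), π(i+1)) is a uniformly random ordered pair of distinct values from {1, …, 70}; by symmetry P[π(i) < π(i+1)] = 1/2.
By linearity: E[X] = 69 · (1/2) = (70 − 1) · (1/2) = 69/2 ≈ 34.500000.

E[X] = 69/2 = 34.500000.


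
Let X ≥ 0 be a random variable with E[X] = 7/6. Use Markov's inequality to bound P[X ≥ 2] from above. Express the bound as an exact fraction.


μ = E[X] = 7/6, a = 2.
Markov: P[X ≥ 2] ≤ μ/a = (7/6)/2 = 7/12.
Numerically: ≈ 0.5833.
(Since a = 2 > μ = 1.1667, the bound 7/12 is < 1 and informative.)

P[X ≥ 2] ≤ 7/12 ≈ 0.5833.


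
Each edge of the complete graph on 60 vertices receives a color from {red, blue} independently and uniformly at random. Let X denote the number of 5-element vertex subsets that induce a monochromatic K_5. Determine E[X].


Let X = Σ_S X_S over the C(60, 5) = 5461512 subsets S of size 5, where X_S = 1 if the K_5 on S is monochromatic.
For a fixed S, the K_5 on S has C(5, 2) = 10 edges. P[all 10 edges red] = (1/2)^10, and likewise for blue, so P[monochromatic] = 2·(1/2)^10 = 2^{1 − 10} = 1/512.
Summing: E[X] = C(60, 5) · 2^{1 − 10} = 5461512 · 1/512 = 682689/64.
Numerically: E[X] ≈ 10667.0156.

E[X] = C(60,5)·2^(1−C(5,2)) = 682689/64 ≈ 10667.0156.


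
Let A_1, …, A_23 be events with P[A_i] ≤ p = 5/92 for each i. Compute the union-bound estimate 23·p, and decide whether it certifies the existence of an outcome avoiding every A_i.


Union bound: P[∪_{i=1}^{23} A_i] ≤ Σ_i P[A_i] ≤ 23·p = 23·(5/92) = 5/4.
Numerically: 5/4 ≈ 1.25000.
Is 5/4 < 1? NO.
Since the bound 5/4 is ≥ 1, the union bound is uninformative here; it does NOT by itself certify existence.

23·p = 5/4 ≈ 1.25000; existence NOT certified by the union bound.


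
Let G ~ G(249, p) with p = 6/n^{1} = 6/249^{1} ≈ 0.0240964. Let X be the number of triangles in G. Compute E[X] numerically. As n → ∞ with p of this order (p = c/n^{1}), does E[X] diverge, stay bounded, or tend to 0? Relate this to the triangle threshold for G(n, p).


Number of potential triangles: C(249, 3) = 2542124.
Each occurs with probability p³ ≈ (0.0240964)³ ≈ 1.39912240e-05.
By linearity: E[X] = C(249, 3)·p³ ≈ 2542124 · 1.39912240e-05 ≈ 35.567426.
Here α = 1, so p = 6/n is exactly at the triangle threshold p ~ 1/n. Asymptotically E[X] → c³/6 = 6³/6 = 36 ≈ 36.000000, a bounded constant. In this regime the triangle count is asymptotically Poisson(c³/6).

E[X] ≈ 35.567426; in regime p = Θ(1/n^{1}) E[X] stays bounded (at the triangle threshold p ~ 1/n).


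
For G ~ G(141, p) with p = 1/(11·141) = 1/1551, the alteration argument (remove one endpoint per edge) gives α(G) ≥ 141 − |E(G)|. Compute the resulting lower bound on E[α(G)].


E[|E(G)|] = C(141, 2)·p = 9870 · (1/1551) = 70/11.
E[α(G)] ≥ n − E[|E(G)|] = 141 − 70/11 = 1481/11.
Numerically: ≈ 134.636.
(This is only a lower bound; the true E[α(G)] may be larger.)

E[α(G)] ≥ 1481/11 ≈ 134.636.


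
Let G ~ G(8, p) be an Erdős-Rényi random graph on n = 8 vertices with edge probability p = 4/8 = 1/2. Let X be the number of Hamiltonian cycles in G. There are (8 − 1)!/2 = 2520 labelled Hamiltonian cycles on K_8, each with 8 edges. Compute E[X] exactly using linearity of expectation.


K_8 has (8 − 1)!/2 = 2520 labelled Hamiltonian cycles.
For each such Hamiltonian cycle H, let X_H = 1 if all 8 edges of H are present in G. Then P[X_H = 1] = p^{8} = (1/2)^{8} = 1/256.
By linearity: E[X] = Σ_H E[X_H] = 2520 · p^{8} = 2520 · 1/256 = 315/32.
Numerically: E[X] ≈ 9.8438.

E[X] = 2520 · (1/2)^{8} = 315/32 ≈ 9.8438.


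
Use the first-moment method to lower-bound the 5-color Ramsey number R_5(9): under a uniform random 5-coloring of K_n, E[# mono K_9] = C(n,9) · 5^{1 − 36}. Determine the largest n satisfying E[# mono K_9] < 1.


We need C(n, 9) · 5^{1 − 36} < 1, i.e. C(n, 9) < 5^{36 − 1} = 2910383045673370361328125.
Check values of n near the boundary:
  n = 2166: C(2166, 9) = 2844037944203015677277940; 2844037944203015677277940 < 2910383045673370361328125? YES
  n = 2167: C(2167, 9) = 2855899084841489792706810; 2855899084841489792706810 < 2910383045673370361328125? YES
  n = 2168: C(2168, 9) = 2867804175977929537095120; 2867804175977929537095120 < 2910383045673370361328125? YES
  n = 2169: C(2169, 9) = 2879753360044504243499683; 2879753360044504243499683 < 2910383045673370361328125? YES
  n = 2170: C(2170, 9) = 2891746779868845075610510; 2891746779868845075610510 < 2910383045673370361328125? YES
  n = 2171: C(2171, 9) = 2903784578674959601827205; 2903784578674959601827205 < 2910383045673370361328125? YES
  n = 2172: C(2172, 9) = 2915866900084148060642020; 2915866900084148060642020 < 2910383045673370361328125? NO
  n = 2173: C(2173, 9) = 2927993888115921319674265; 2927993888115921319674265 < 2910383045673370361328125? NO
The largest n with C(n, 9) < 2910383045673370361328125 is n = 2171 (where E[X] = 580756915734991920365441/582076609134674072265625 ≈ 0.998). Hence R_5(9) > 2171, i.e. R_5(9) ≥ 2172.

Largest n = 2171; hence R_5(9) > 2171.


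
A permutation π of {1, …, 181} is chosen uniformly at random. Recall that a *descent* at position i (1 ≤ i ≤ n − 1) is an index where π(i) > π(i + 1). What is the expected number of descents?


Write X = Σ X_I over i = 1, …, 180, with X_I the indicator of one descent.
There are 180 indicators.
For each fixed i, the pair (π(i), π(i+1)) is a uniformly random ordered pair of distinct values from {1, …, 181}; by symmetry P[π(i) > π(i+1)] = 1/2.
By linearity: E[X] = 180 · (1/2) = (181 − 1) · (1/2) = 90 ≈ 90.00000.

E[X] = 90 = 90.00000.


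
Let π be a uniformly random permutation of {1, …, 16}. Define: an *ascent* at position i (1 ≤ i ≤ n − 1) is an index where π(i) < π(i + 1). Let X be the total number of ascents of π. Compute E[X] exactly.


Write X = Σ X_I over i = 1, …, 15, with X_I the indicator of one ascent.
There are 15 indicators.
For each fixed i, the pair (π(i), π(i+1)) is a uniformly random ordered pair of distinct values from {1, …, 16}; by symmetry P[π(i) < π(i+1)] = 1/2.
By linearity: E[X] = 15 · (1/2) = (16 − 1) · (1/2) = 15/2 ≈ 7.500000.

E[X] = 15/2 = 7.500000.


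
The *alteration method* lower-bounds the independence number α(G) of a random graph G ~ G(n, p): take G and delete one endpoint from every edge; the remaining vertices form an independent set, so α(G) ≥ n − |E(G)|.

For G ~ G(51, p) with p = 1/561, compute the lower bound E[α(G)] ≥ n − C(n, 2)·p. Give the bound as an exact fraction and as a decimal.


E[|E(G)|] = C(51, 2)·p = 1275 · (1/561) = 25/11.
E[α(G)] ≥ n − E[|E(G)|] = 51 − 25/11 = 536/11.
Numerically: ≈ 48.727.
(This is only a lower bound; the true E[α(G)] may be larger.)

E[α(G)] ≥ 536/11 ≈ 48.727.


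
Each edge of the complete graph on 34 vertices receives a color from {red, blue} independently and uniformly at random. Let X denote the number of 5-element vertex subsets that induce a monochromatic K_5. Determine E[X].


Let X = Σ_S X_S over the C(34, 5) = 278256 subsets S of size 5, where X_S = 1 if the K_5 on S is monochromatic.
For a fixed S, the K_5 on S has C(5, 2) = 10 edges. P[all 10 edges red] = (1/2)^10, and likewise for blue, so P[monochromatic] = 2·(1/2)^10 = 2^{1 − 10} = 1/512.
By linearity of expectation: E[X] = C(34, 5) · 2^{1 − 10} = 278256 · 1/512 = 17391/32.
Numerically: E[X] ≈ 543.46875.

E[X] = C(34,5)·2^(1−C(5,2)) = 17391/32 ≈ 543.46875.


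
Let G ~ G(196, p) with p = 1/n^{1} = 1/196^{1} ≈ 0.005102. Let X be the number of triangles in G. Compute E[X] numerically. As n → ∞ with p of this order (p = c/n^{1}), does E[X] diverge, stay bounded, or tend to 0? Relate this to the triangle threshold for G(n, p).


Number of potential triangles: C(196, 3) = 1235780.
Each occurs with probability p³ ≈ (0.005102)³ ≈ 1.3281031e-07.
By linearity: E[X] = C(196, 3)·p³ ≈ 1235780 · 1.3281031e-07 ≈ 0.16412.
Here α = 1, so p = 1/n is exactly at the triangle threshold p ~ 1/n. Asymptotically E[X] → c³/6 = 1³/6 = 1/6 ≈ 0.16667, a bounded constant. In this regime the triangle count is asymptotically Poisson(c³/6).

E[X] ≈ 0.16412; in regime p = Θ(1/n^{1}) E[X] stays bounded (at the triangle threshold p ~ 1/n).


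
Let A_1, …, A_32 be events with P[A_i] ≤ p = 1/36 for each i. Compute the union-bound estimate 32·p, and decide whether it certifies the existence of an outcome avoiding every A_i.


Union bound: P[∪_{i=1}^{32} A_i] ≤ Σ_i P[A_i] ≤ 32·p = 32·(1/36) = 8/9.
Numerically: 8/9 ≈ 0.888889.
Is 8/9 < 1? YES.
Since P[∪ A_i] ≤ 8/9 < 1, the complement has P[∩ A_i^c] ≥ 1 − 8/9 = 1/9 > 0, so some outcome avoids every A_i.

32·p = 8/9 ≈ 0.888889; existence CERTIFIED by the union bound.


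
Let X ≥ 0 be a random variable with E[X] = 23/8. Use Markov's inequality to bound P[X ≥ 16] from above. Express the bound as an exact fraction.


μ = E[X] = 23/8, a = 16.
Markov: P[X ≥ 16] ≤ μ/a = (23/8)/16 = 23/128.
Numerically: ≈ 0.179688.
(Since a = 16 > μ = 2.875000, the bound 23/128 is < 1 and informative.)

P[X ≥ 16] ≤ 23/128 ≈ 0.179688.


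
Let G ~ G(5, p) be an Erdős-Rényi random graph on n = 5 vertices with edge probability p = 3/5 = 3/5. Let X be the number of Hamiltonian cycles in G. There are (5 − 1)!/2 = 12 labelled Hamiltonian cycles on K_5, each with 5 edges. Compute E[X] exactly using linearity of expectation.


K_5 has (5 − 1)!/2 = 12 labelled Hamiltonian cycles.
For each such Hamiltonian cycle H, let X_H = 1 if all 5 edges of H are present in G. Then P[X_H = 1] = p^{5} = (3/5)^{5} = 243/3125.
Summing the indicators: E[X] = Σ_H E[X_H] = 12 · p^{5} = 12 · 243/3125 = 2916/3125.
Numerically: E[X] ≈ 0.9331.

E[X] = 12 · (3/5)^{5} = 2916/3125 ≈ 0.9331.


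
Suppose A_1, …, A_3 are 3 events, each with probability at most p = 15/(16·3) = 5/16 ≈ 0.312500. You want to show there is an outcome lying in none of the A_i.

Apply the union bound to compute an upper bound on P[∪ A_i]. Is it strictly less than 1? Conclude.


Union bound: P[∪_{i=1}^{3} A_i] ≤ Σ_i P[A_i] ≤ 3·p = 3·(5/16) = 15/16.
Numerically: 15/16 ≈ 0.937500.
Is 15/16 < 1? YES.
Since P[∪ A_i] ≤ 15/16 < 1, the complement has P[∩ A_i^c] ≥ 1 − 15/16 = 1/16 > 0, so some outcome avoids every A_i.

3·p = 15/16 ≈ 0.937500; existence CERTIFIED by the union bound.


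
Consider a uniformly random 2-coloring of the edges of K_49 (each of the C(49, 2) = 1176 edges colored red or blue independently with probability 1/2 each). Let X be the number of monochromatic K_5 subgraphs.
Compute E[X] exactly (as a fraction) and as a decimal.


Let X = Σ_S X_S over the C(49, 5) = 1906884 subsets S of size 5, where X_S = 1 if the K_5 on S is monochromatic.
For a fixed S, the K_5 on S has C(5, 2) = 10 edges. P[all 10 edges red] = (1/2)^10, and likewise for blue, so P[monochromatic] = 2·(1/2)^10 = 2^{1 − 10} = 1/512.
By linearity: E[X] = C(49, 5) · 2^{1 − 10} = 1906884 · 1/512 = 476721/128.
Numerically: E[X] ≈ 3724.382812.

E[X] = C(49,5)·2^(1−C(5,2)) = 476721/128 ≈ 3724.382812.


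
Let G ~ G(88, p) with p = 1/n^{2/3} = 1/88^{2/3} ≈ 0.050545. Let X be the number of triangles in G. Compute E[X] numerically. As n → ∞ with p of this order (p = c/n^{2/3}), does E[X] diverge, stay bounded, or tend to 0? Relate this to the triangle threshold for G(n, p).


Number of potential triangles: C(88, 3) = 109736.
Each occurs with probability p³ ≈ (0.050545)³ ≈ 1.29132231e-04.
By linearity: E[X] = C(88, 3)·p³ ≈ 109736 · 1.29132231e-04 ≈ 14.170455.
Since α = 2/3 < 1, p = c/n^{2/3} ≫ 1/n is above the triangle threshold p ~ 1/n. Asymptotically E[X] ~ (c³/6)·n^{3(1−α)} = (1³/6)·n^{1} → ∞; triangles are abundant w.h.p.

E[X] ≈ 14.170455; in regime p = Θ(1/n^{2/3}) E[X] diverges (above the triangle threshold p ~ 1/n).


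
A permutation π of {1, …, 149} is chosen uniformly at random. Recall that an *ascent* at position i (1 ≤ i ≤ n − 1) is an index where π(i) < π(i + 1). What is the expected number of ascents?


Write X = Σ X_I over i = 1, …, 148, with X_I the indicator of one ascent.
There are 148 indicators.
For each fixed i, the pair (π(i), π(i+1)) is a uniformly random ordered pair of distinct values from {1, …, 149}; by symmetry P[π(i) < π(i+1)] = 1/2.
By linearity: E[X] = 148 · (1/2) = (149 − 1) · (1/2) = 74 ≈ 74.000.

E[X] = 74 = 74.000.


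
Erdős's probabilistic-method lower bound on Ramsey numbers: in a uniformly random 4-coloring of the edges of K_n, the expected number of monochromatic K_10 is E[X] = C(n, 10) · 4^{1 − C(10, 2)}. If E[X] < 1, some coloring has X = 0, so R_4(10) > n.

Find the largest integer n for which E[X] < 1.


We need C(n, 10) · 4^{1 − 45} < 1, i.e. C(n, 10) < 4^{45 − 1} = 309485009821345068724781056.
Check values of n near the boundary:
  n = 2020: C(2020, 10) = 304832018578739931133653656; 304832018578739931133653656 < 309485009821345068724781056? YES
  n = 2021: C(2021, 10) = 306347841644770462864800616; 306347841644770462864800616 < 309485009821345068724781056? YES
  n = 2022: C(2022, 10) = 307870445231474093395937796; 307870445231474093395937796 < 309485009821345068724781056? YES
  n = 2023: C(2023, 10) = 309399856285778485315440716; 309399856285778485315440716 < 309485009821345068724781056? YES
  n = 2024: C(2024, 10) = 310936101848269937576192656; 310936101848269937576192656 < 309485009821345068724781056? NO
  n = 2025: C(2025, 10) = 312479209053472269772600560; 312479209053472269772600560 < 309485009821345068724781056? NO
The largest n with C(n, 10) < 309485009821345068724781056 is n = 2023 (where E[X] = 77349964071444621328860179/77371252455336267181195264 ≈ 0.999725). Hence R_4(10) > 2023, i.e. R_4(10) ≥ 2024.

Largest n = 2023; hence R_4(10) > 2023.


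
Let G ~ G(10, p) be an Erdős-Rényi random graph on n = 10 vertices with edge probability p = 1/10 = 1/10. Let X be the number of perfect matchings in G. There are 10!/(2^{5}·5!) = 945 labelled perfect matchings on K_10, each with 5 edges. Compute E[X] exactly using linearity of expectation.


K_10 has 10!/(2^{5}·5!) = 945 labelled perfect matchings.
For each such perfect matching H, let X_H = 1 if all 5 edges of H are present in G. Then P[X_H = 1] = p^{5} = (1/10)^{5} = 1/100000.
By linearity: E[X] = Σ_H E[X_H] = 945 · p^{5} = 945 · 1/100000 = 189/20000.
Numerically: E[X] ≈ 0.00945.

E[X] = 945 · (1/10)^{5} = 189/20000 ≈ 0.00945.


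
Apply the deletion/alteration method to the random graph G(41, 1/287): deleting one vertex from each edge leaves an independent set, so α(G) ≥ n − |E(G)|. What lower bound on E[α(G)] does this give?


E[|E(G)|] = C(41, 2)·p = 820 · (1/287) = 20/7.
E[α(G)] ≥ n − E[|E(G)|] = 41 − 20/7 = 267/7.
Numerically: ≈ 38.142857.
(This is only a lower bound; the true E[α(G)] may be larger.)

E[α(G)] ≥ 267/7 ≈ 38.142857.


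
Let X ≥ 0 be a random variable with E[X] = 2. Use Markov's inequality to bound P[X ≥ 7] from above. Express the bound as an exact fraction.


μ = E[X] = 2, a = 7.
Markov: P[X ≥ 7] ≤ μ/a = (2)/7 = 2/7.
Numerically: ≈ 0.285714.
(Since a = 7 > μ = 2.000000, the bound 2/7 is < 1 and informative.)

P[X ≥ 7] ≤ 2/7 ≈ 0.285714.


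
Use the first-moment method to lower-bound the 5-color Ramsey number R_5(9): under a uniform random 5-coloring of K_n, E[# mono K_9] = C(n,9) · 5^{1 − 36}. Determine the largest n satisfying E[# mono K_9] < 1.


We need C(n, 9) · 5^{1 − 36} < 1, i.e. C(n, 9) < 5^{36 − 1} = 2910383045673370361328125.
Check values of n near the boundary:
  n = 2167: C(2167, 9) = 2855899084841489792706810; 2855899084841489792706810 < 2910383045673370361328125? YES
  n = 2168: C(2168, 9) = 2867804175977929537095120; 2867804175977929537095120 < 2910383045673370361328125? YES
  n = 2169: C(2169, 9) = 2879753360044504243499683; 2879753360044504243499683 < 2910383045673370361328125? YES
  n = 2170: C(2170, 9) = 2891746779868845075610510; 2891746779868845075610510 < 2910383045673370361328125? YES
  n = 2171: C(2171, 9) = 2903784578674959601827205; 2903784578674959601827205 < 2910383045673370361328125? YES
  n = 2172: C(2172, 9) = 2915866900084148060642020; 2915866900084148060642020 < 2910383045673370361328125? NO
  n = 2173: C(2173, 9) = 2927993888115921319674265; 2927993888115921319674265 < 2910383045673370361328125? NO
The largest n with C(n, 9) < 2910383045673370361328125 is n = 2171 (where E[X] = 580756915734991920365441/582076609134674072265625 ≈ 0.99773). Hence R_5(9) > 2171, i.e. R_5(9) ≥ 2172.

Largest n = 2171; hence R_5(9) > 2171.


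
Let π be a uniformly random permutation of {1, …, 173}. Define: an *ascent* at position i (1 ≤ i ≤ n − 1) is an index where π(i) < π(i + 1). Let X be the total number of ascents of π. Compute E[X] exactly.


Write X = Σ X_I over i = 1, …, 172, with X_I the indicator of one ascent.
There are 172 indicators.
For each fixed i, the pair (π(i), π(i+1)) is a uniformly random ordered pair of distinct values from {1, …, 173}; by symmetry P[π(i) < π(i+1)] = 1/2.
By linearity: E[X] = 172 · (1/2) = (173 − 1) · (1/2) = 86 ≈ 86.00000.

E[X] = 86 = 86.00000.


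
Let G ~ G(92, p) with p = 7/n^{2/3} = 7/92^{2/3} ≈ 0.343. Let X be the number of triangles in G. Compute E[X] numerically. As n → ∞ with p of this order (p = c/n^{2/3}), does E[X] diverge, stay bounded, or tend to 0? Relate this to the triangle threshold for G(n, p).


Number of potential triangles: C(92, 3) = 125580.
Each occurs with probability p³ ≈ (0.343)³ ≈ 4.05246e-02.
By linearity: E[X] = C(92, 3)·p³ ≈ 125580 · 4.05246e-02 ≈ 5089.076.
Since α = 2/3 < 1, p = c/n^{2/3} ≫ 1/n is above the triangle threshold p ~ 1/n. Asymptotically E[X] ~ (c³/6)·n^{3(1−α)} = (7³/6)·n^{1} → ∞; triangles are abundant w.h.p.

E[X] ≈ 5089.076; in regime p = Θ(1/n^{2/3}) E[X] diverges (above the triangle threshold p ~ 1/n).


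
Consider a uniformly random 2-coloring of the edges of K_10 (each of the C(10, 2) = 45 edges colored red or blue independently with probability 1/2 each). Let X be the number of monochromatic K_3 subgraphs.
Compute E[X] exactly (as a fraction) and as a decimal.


Let X = Σ_S X_S over the C(10, 3) = 120 subsets S of size 3, where X_S = 1 if the K_3 on S is monochromatic.
For a fixed S, the K_3 on S has C(3, 2) = 3 edges. P[all 3 edges red] = (1/2)^3, and likewise for blue, so P[monochromatic] = 2·(1/2)^3 = 2^{1 − 3} = 1/4.
By linearity: E[X] = C(10, 3) · 2^{1 − 3} = 120 · 1/4 = 30.
Numerically: E[X] ≈ 30.000000.

E[X] = C(10,3)·2^(1−C(3,2)) = 30 ≈ 30.000000.


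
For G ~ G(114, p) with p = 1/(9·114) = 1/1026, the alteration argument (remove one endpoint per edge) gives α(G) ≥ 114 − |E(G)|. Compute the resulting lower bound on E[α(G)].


E[|E(G)|] = C(114, 2)·p = 6441 · (1/1026) = 113/18.
E[α(G)] ≥ n − E[|E(G)|] = 114 − 113/18 = 1939/18.
Numerically: ≈ 107.722222.
(This is only a lower bound; the true E[α(G)] may be larger.)

E[α(G)] ≥ 1939/18 ≈ 107.722222.


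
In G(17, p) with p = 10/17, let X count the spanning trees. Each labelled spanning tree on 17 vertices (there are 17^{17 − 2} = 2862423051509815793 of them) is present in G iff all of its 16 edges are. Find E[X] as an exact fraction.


K_17 has 17^{17 − 2} = 2862423051509815793 labelled spanning trees.
For each such spanning tree H, let X_H = 1 if all 16 edges of H are present in G. Then P[X_H = 1] = p^{16} = (10/17)^{16} = 10000000000000000/48661191875666868481.
By linearity of expectation: E[X] = Σ_H E[X_H] = 2862423051509815793 · p^{16} = 2862423051509815793 · 10000000000000000/48661191875666868481 = 10000000000000000/17.
Numerically: E[X] ≈ 5.88e+14.

E[X] = 2862423051509815793 · (10/17)^{16} = 10000000000000000/17 ≈ 5.88e+14.


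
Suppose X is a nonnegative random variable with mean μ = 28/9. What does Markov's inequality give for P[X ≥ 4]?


μ = E[X] = 28/9, a = 4.
Markov: P[X ≥ 4] ≤ μ/a = (28/9)/4 = 7/9.
Numerically: ≈ 0.777778.
(Since a = 4 > μ = 3.111111, the bound 7/9 is < 1 and informative.)

P[X ≥ 4] ≤ 7/9 ≈ 0.777778.


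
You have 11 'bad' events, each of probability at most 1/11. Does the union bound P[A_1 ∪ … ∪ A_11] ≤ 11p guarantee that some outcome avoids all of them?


Union bound: P[∪_{i=1}^{11} A_i] ≤ Σ_i P[A_i] ≤ 11·p = 11·(1/11) = 1.
Numerically: 1 ≈ 1.000.
Is 1 < 1? NO.
Since the bound 1 is ≥ 1, the union bound is uninformative here; it does NOT by itself certify existence.

11·p = 1 ≈ 1.000; existence NOT certified by the union bound.


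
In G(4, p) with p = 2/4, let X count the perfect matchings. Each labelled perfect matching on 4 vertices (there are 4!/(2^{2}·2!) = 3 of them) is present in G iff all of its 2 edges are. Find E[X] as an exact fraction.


K_4 has 4!/(2^{2}·2!) = 3 labelled perfect matchings.
For each such perfect matching H, let X_H = 1 if all 2 edges of H are present in G. Then P[X_H = 1] = p^{2} = (1/2)^{2} = 1/4.
Summing the indicators: E[X] = Σ_H E[X_H] = 3 · p^{2} = 3 · 1/4 = 3/4.
Numerically: E[X] ≈ 0.75.

E[X] = 3 · (1/2)^{2} = 3/4 ≈ 0.75.


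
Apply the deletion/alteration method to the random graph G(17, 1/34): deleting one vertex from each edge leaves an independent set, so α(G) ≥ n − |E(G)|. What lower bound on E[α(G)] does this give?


E[|E(G)|] = C(17, 2)·p = 136 · (1/34) = 4.
E[α(G)] ≥ n − E[|E(G)|] = 17 − 4 = 13.
Numerically: ≈ 13.00000.
(This is only a lower bound; the true E[α(G)] may be larger.)

E[α(G)] ≥ 13 ≈ 13.00000.


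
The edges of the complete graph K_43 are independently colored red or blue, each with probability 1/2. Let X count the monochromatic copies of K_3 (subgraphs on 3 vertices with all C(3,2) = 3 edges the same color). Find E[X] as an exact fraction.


Let X = Σ_S X_S over the C(43, 3) = 12341 subsets S of size 3, where X_S = 1 if the K_3 on S is monochromatic.
For a fixed S, the K_3 on S has C(3, 2) = 3 edges. P[all 3 edges red] = (1/2)^3, and likewise for blue, so P[monochromatic] = 2·(1/2)^3 = 2^{1 − 3} = 1/4.
By linearity: E[X] = C(43, 3) · 2^{1 − 3} = 12341 · 1/4 = 12341/4.
Numerically: E[X] ≈ 3085.25000.

E[X] = C(43,3)·2^(1−C(3,2)) = 12341/4 ≈ 3085.25000.


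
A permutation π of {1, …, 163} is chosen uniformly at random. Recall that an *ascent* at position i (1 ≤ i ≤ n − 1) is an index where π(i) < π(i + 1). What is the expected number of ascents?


Write X = Σ X_I over i = 1, …, 162, with X_I the indicator of one ascent.
There are 162 indicators.
For each fixed i, the pair (π(i), π(i+1)) is a uniformly random ordered pair of distinct values from {1, …, 163}; by symmetry P[π(i) < π(i+1)] = 1/2.
By linearity: E[X] = 162 · (1/2) = (163 − 1) · (1/2) = 81 ≈ 81.000000.

E[X] = 81 = 81.000000.


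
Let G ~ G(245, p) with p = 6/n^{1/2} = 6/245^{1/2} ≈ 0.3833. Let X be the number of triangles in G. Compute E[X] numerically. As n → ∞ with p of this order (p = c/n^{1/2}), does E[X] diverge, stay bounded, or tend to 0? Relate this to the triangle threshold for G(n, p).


Number of potential triangles: C(245, 3) = 2421090.
Each occurs with probability p³ ≈ (0.3833)³ ≈ 5.632544e-02.
By linearity: E[X] = C(245, 3)·p³ ≈ 2421090 · 5.632544e-02 ≈ 136368.9695.
Since α = 1/2 < 1, p = c/n^{1/2} ≫ 1/n is above the triangle threshold p ~ 1/n. Asymptotically E[X] ~ (c³/6)·n^{3(1−α)} = (6³/6)·n^{1.5} → ∞; triangles are abundant w.h.p.

E[X] ≈ 136368.9695; in regime p = Θ(1/n^{1/2}) E[X] diverges (above the triangle threshold p ~ 1/n).


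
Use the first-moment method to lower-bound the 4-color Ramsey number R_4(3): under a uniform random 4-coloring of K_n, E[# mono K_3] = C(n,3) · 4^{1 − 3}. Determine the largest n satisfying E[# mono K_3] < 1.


We need C(n, 3) · 4^{1 − 3} < 1, i.e. C(n, 3) < 4^{3 − 1} = 16.
Check values of n near the boundary:
  n = 3: C(3, 3) = 1; 1 < 16? YES
  n = 4: C(4, 3) = 4; 4 < 16? YES
  n = 5: C(5, 3) = 10; 10 < 16? YES
  n = 6: C(6, 3) = 20; 20 < 16? NO
  n = 7: C(7, 3) = 35; 35 < 16? NO
The largest n with C(n, 3) < 16 is n = 5 (where E[X] = 5/8 ≈ 0.625000). Hence R_4(3) > 5, i.e. R_4(3) ≥ 6.

Largest n = 5; hence R_4(3) > 5.


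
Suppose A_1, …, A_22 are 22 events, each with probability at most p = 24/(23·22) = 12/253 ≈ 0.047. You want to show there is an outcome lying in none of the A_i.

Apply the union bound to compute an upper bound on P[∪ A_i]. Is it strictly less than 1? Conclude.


Union bound: P[∪_{i=1}^{22} A_i] ≤ Σ_i P[A_i] ≤ 22·p = 22·(12/253) = 24/23.
Numerically: 24/23 ≈ 1.043.
Is 24/23 < 1? NO.
Since the bound 24/23 is ≥ 1, the union bound is uninformative here; it does NOT by itself certify existence.

22·p = 24/23 ≈ 1.043; existence NOT certified by the union bound.


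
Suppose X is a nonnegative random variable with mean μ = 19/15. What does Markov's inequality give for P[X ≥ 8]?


μ = E[X] = 19/15, a = 8.
Markov: P[X ≥ 8] ≤ μ/a = (19/15)/8 = 19/120.
Numerically: ≈ 0.158333.
(Since a = 8 > μ = 1.266667, the bound 19/120 is < 1 and informative.)

P[X ≥ 8] ≤ 19/120 ≈ 0.158333.


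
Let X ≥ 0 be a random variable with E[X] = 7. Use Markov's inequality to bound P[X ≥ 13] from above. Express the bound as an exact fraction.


μ = E[X] = 7, a = 13.
Markov: P[X ≥ 13] ≤ μ/a = (7)/13 = 7/13.
Numerically: ≈ 0.53846.
(Since a = 13 > μ = 7.00000, the bound 7/13 is < 1 and informative.)

P[X ≥ 13] ≤ 7/13 ≈ 0.53846.


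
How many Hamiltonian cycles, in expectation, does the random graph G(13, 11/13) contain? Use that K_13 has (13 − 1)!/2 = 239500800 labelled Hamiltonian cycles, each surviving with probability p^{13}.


K_13 has (13 − 1)!/2 = 239500800 labelled Hamiltonian cycles.
For each such Hamiltonian cycle H, let X_H = 1 if all 13 edges of H are present in G. Then P[X_H = 1] = p^{13} = (11/13)^{13} = 34522712143931/302875106592253.
Summing the indicators: E[X] = Σ_H E[X_H] = 239500800 · p^{13} = 239500800 · 34522712143931/302875106592253 = 8268217176641189644800/302875106592253.
Numerically: E[X] ≈ 2.73e+07.

E[X] = 239500800 · (11/13)^{13} = 8268217176641189644800/302875106592253 ≈ 2.73e+07.


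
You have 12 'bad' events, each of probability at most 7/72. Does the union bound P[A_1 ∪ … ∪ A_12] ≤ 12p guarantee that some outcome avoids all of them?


Union bound: P[∪_{i=1}^{12} A_i] ≤ Σ_i P[A_i] ≤ 12·p = 12·(7/72) = 7/6.
Numerically: 7/6 ≈ 1.1667.
Is 7/6 < 1? NO.
Since the bound 7/6 is ≥ 1, the union bound is uninformative here; it does NOT by itself certify existence.

12·p = 7/6 ≈ 1.1667; existence NOT certified by the union bound.
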